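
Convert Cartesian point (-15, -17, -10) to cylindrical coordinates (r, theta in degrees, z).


r = sqrt((-15)^2 + (-17)^2) = 22.6716
theta = atan2(-17, -15) = 228.5763 deg
z = -10

r = 22.6716, theta = 228.5763 deg, z = -10


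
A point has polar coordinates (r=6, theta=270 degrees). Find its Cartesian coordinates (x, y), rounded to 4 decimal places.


x = 6 * cos(270) = 0
y = 6 * sin(270) = -6

(0, -6)


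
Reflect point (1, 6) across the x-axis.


Reflection across x-axis: (x, y) -> (x, -y)
(1, 6) -> (1, -6)

(1, -6)


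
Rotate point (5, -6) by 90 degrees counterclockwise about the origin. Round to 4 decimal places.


x' = 5*cos(90) - -6*sin(90) = 6
y' = 5*sin(90) + -6*cos(90) = 5

(6, 5)


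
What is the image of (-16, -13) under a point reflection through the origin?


Reflection through origin: (x, y) -> (-x, -y)
(-16, -13) -> (16, 13)

(16, 13)


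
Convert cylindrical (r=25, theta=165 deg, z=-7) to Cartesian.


x = 25 * cos(165) = -24.1481
y = 25 * sin(165) = 6.4705
z = -7

(-24.1481, 6.4705, -7)


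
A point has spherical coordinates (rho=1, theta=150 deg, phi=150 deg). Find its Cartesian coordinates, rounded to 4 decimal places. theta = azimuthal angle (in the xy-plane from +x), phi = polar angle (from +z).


x = 1 * sin(150) * cos(150) = -0.433
y = 1 * sin(150) * sin(150) = 0.25
z = 1 * cos(150) = -0.866

(-0.433, 0.25, -0.866)


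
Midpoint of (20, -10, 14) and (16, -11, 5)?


Midpoint = ((20+16)/2, (-10+-11)/2, (14+5)/2) = (18, -10.5, 9.5)

(18, -10.5, 9.5)


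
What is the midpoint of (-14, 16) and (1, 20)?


Midpoint = ((-14+1)/2, (16+20)/2) = (-6.5, 18)

(-6.5, 18)


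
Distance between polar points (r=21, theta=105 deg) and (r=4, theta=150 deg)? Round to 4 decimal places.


d = sqrt(r1^2 + r2^2 - 2*r1*r2*cos(t2-t1))
d = sqrt(21^2 + 4^2 - 2*21*4*cos(150-105)) = 18.3904

18.3904


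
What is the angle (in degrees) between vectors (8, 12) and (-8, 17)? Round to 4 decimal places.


dot = 8*-8 + 12*17 = 140
|u| = 14.4222, |v| = 18.7883
cos(angle) = 0.5167
angle = 58.8912 degrees

58.8912 degrees


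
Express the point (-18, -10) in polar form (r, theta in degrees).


r = sqrt((-18)^2 + (-10)^2) = 20.5913
theta = atan2(-10, -18) = 209.0546 degrees

r = 20.5913, theta = 209.0546 degrees


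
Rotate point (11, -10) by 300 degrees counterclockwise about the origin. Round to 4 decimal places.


x' = 11*cos(300) - -10*sin(300) = -3.1603
y' = 11*sin(300) + -10*cos(300) = -14.5263

(-3.1603, -14.5263)


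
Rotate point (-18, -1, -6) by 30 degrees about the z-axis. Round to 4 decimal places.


x' = -18*cos(30) - -1*sin(30) = -15.0885
y' = -18*sin(30) + -1*cos(30) = -9.866
z' = -6

(-15.0885, -9.866, -6)


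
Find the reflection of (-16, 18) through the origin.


Reflection through origin: (x, y) -> (-x, -y)
(-16, 18) -> (16, -18)

(16, -18)


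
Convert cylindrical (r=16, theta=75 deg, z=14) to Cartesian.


x = 16 * cos(75) = 4.1411
y = 16 * sin(75) = 15.4548
z = 14

(4.1411, 15.4548, 14)


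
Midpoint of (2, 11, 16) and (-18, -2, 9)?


Midpoint = ((2+-18)/2, (11+-2)/2, (16+9)/2) = (-8, 4.5, 12.5)

(-8, 4.5, 12.5)


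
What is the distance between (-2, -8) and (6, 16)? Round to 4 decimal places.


d = sqrt((6--2)^2 + (16--8)^2) = 25.2982

25.2982


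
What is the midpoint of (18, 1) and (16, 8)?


Midpoint = ((18+16)/2, (1+8)/2) = (17, 4.5)

(17, 4.5)


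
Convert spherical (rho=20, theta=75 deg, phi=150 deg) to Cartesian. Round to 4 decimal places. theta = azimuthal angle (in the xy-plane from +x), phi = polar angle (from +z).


x = 20 * sin(150) * cos(75) = 2.5882
y = 20 * sin(150) * sin(75) = 9.6593
z = 20 * cos(150) = -17.3205

(2.5882, 9.6593, -17.3205)


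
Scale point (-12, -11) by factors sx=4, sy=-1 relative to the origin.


Scaling: (x*sx, y*sy) = (-12*4, -11*-1) = (-48, 11)

(-48, 11)


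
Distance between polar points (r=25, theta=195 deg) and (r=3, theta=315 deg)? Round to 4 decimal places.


d = sqrt(r1^2 + r2^2 - 2*r1*r2*cos(t2-t1))
d = sqrt(25^2 + 3^2 - 2*25*3*cos(315-195)) = 26.6271

26.6271


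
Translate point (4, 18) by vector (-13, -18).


Translation: (x+dx, y+dy) = (4+-13, 18+-18) = (-9, 0)

(-9, 0)


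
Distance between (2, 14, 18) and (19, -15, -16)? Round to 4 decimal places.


d = sqrt((19-2)^2 + (-15-14)^2 + (-16-18)^2) = 47.8121

47.8121


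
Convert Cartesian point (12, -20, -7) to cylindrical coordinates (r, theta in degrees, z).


r = sqrt(12^2 + (-20)^2) = 23.3238
theta = atan2(-20, 12) = 300.9638 deg
z = -7

r = 23.3238, theta = 300.9638 deg, z = -7


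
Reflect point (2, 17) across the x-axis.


Reflection across x-axis: (x, y) -> (x, -y)
(2, 17) -> (2, -17)

(2, -17)


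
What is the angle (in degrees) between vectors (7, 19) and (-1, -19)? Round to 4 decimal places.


dot = 7*-1 + 19*-19 = -368
|u| = 20.2485, |v| = 19.0263
cos(angle) = -0.9552
angle = 162.7879 degrees

162.7879 degrees


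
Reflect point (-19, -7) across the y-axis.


Reflection across y-axis: (x, y) -> (-x, y)
(-19, -7) -> (19, -7)

(19, -7)


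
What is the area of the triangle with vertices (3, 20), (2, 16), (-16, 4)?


Area = |x1(y2-y3) + x2(y3-y1) + x3(y1-y2)| / 2
= |3*(16-4) + 2*(4-20) + -16*(20-16)| / 2
= 30

30


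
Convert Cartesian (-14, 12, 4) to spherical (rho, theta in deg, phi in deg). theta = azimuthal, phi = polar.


rho = sqrt((-14)^2 + 12^2 + 4^2) = 18.868
theta = atan2(12, -14) = 139.3987 deg
phi = acos(4/18.868) = 77.7604 deg

rho = 18.868, theta = 139.3987 deg, phi = 77.7604 deg


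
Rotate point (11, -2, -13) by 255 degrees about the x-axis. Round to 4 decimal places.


x' = 11
y' = -2*cos(255) - -13*sin(255) = -12.0394
z' = -2*sin(255) + -13*cos(255) = 5.2965

(11, -12.0394, 5.2965)


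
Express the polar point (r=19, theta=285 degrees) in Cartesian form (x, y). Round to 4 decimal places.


x = 19 * cos(285) = 4.9176
y = 19 * sin(285) = -18.3526

(4.9176, -18.3526)


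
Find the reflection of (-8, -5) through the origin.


Reflection through origin: (x, y) -> (-x, -y)
(-8, -5) -> (8, 5)

(8, 5)


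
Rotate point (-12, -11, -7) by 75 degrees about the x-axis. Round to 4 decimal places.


x' = -12
y' = -11*cos(75) - -7*sin(75) = 3.9145
z' = -11*sin(75) + -7*cos(75) = -12.4369

(-12, 3.9145, -12.4369)


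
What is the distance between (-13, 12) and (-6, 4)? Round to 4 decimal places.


d = sqrt((-6--13)^2 + (4-12)^2) = 10.6301

10.6301


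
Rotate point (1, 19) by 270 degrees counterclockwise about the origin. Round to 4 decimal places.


x' = 1*cos(270) - 19*sin(270) = 19
y' = 1*sin(270) + 19*cos(270) = -1

(19, -1)


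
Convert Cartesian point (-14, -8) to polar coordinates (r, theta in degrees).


r = sqrt((-14)^2 + (-8)^2) = 16.1245
theta = atan2(-8, -14) = 209.7449 degrees

r = 16.1245, theta = 209.7449 degrees


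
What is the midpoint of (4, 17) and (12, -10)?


Midpoint = ((4+12)/2, (17+-10)/2) = (8, 3.5)

(8, 3.5)


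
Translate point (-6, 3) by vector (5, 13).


Translation: (x+dx, y+dy) = (-6+5, 3+13) = (-1, 16)

(-1, 16)


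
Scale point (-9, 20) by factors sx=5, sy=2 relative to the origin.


Scaling: (x*sx, y*sy) = (-9*5, 20*2) = (-45, 40)

(-45, 40)


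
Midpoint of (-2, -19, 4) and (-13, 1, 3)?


Midpoint = ((-2+-13)/2, (-19+1)/2, (4+3)/2) = (-7.5, -9, 3.5)

(-7.5, -9, 3.5)


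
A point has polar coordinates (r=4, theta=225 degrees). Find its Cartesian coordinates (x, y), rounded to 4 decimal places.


x = 4 * cos(225) = -2.8284
y = 4 * sin(225) = -2.8284

(-2.8284, -2.8284)


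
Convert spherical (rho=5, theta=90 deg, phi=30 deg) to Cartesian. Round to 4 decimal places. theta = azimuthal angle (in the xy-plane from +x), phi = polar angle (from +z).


x = 5 * sin(30) * cos(90) = 0
y = 5 * sin(30) * sin(90) = 2.5
z = 5 * cos(30) = 4.3301

(0, 2.5, 4.3301)


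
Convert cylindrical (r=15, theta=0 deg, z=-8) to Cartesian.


x = 15 * cos(0) = 15
y = 15 * sin(0) = 0
z = -8

(15, 0, -8)


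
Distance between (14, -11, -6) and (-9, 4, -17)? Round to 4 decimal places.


d = sqrt((-9-14)^2 + (4--11)^2 + (-17--6)^2) = 29.5804

29.5804


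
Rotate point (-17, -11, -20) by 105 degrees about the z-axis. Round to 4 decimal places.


x' = -17*cos(105) - -11*sin(105) = 15.0251
y' = -17*sin(105) + -11*cos(105) = -13.5737
z' = -20

(15.0251, -13.5737, -20)


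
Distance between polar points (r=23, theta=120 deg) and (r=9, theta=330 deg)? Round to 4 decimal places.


d = sqrt(r1^2 + r2^2 - 2*r1*r2*cos(t2-t1))
d = sqrt(23^2 + 9^2 - 2*23*9*cos(330-120)) = 31.1213

31.1213


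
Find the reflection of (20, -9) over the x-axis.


Reflection across x-axis: (x, y) -> (x, -y)
(20, -9) -> (20, 9)

(20, 9)


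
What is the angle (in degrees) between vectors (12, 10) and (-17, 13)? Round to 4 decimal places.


dot = 12*-17 + 10*13 = -74
|u| = 15.6205, |v| = 21.4009
cos(angle) = -0.2214
angle = 102.7891 degrees

102.7891 degrees


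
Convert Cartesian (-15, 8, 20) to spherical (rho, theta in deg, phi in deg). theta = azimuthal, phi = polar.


rho = sqrt((-15)^2 + 8^2 + 20^2) = 26.2488
theta = atan2(8, -15) = 151.9275 deg
phi = acos(20/26.2488) = 40.3645 deg

rho = 26.2488, theta = 151.9275 deg, phi = 40.3645 deg


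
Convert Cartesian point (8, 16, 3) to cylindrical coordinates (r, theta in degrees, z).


r = sqrt(8^2 + 16^2) = 17.8885
theta = atan2(16, 8) = 63.4349 deg
z = 3

r = 17.8885, theta = 63.4349 deg, z = 3


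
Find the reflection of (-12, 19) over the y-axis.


Reflection across y-axis: (x, y) -> (-x, y)
(-12, 19) -> (12, 19)

(12, 19)


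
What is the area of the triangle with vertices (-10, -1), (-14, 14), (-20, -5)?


Area = |x1(y2-y3) + x2(y3-y1) + x3(y1-y2)| / 2
= |-10*(14--5) + -14*(-5--1) + -20*(-1-14)| / 2
= 83

83


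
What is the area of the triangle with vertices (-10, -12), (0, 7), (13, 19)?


Area = |x1(y2-y3) + x2(y3-y1) + x3(y1-y2)| / 2
= |-10*(7-19) + 0*(19--12) + 13*(-12-7)| / 2
= 63.5

63.5


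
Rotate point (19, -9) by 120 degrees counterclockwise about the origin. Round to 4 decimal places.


x' = 19*cos(120) - -9*sin(120) = -1.7058
y' = 19*sin(120) + -9*cos(120) = 20.9545

(-1.7058, 20.9545)


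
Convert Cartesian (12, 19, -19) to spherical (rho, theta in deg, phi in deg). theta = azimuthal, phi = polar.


rho = sqrt(12^2 + 19^2 + (-19)^2) = 29.4279
theta = atan2(19, 12) = 57.7244 deg
phi = acos(-19/29.4279) = 130.2141 deg

rho = 29.4279, theta = 57.7244 deg, phi = 130.2141 deg


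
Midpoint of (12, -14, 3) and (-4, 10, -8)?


Midpoint = ((12+-4)/2, (-14+10)/2, (3+-8)/2) = (4, -2, -2.5)

(4, -2, -2.5)


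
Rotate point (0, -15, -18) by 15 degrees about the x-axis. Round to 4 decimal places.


x' = 0
y' = -15*cos(15) - -18*sin(15) = -9.8301
z' = -15*sin(15) + -18*cos(15) = -21.269

(0, -9.8301, -21.269)


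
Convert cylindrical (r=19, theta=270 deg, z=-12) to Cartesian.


x = 19 * cos(270) = 0
y = 19 * sin(270) = -19
z = -12

(0, -19, -12)


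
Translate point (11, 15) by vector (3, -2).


Translation: (x+dx, y+dy) = (11+3, 15+-2) = (14, 13)

(14, 13)


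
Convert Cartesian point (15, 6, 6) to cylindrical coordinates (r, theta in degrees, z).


r = sqrt(15^2 + 6^2) = 16.1555
theta = atan2(6, 15) = 21.8014 deg
z = 6

r = 16.1555, theta = 21.8014 deg, z = 6


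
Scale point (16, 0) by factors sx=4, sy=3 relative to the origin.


Scaling: (x*sx, y*sy) = (16*4, 0*3) = (64, 0)

(64, 0)


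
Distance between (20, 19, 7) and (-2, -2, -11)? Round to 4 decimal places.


d = sqrt((-2-20)^2 + (-2-19)^2 + (-11-7)^2) = 35.3412

35.3412


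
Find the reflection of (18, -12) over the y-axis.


Reflection across y-axis: (x, y) -> (-x, y)
(18, -12) -> (-18, -12)

(-18, -12)


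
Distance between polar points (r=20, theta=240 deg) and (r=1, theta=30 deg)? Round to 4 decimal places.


d = sqrt(r1^2 + r2^2 - 2*r1*r2*cos(t2-t1))
d = sqrt(20^2 + 1^2 - 2*20*1*cos(30-240)) = 20.872

20.872


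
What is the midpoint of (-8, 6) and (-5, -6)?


Midpoint = ((-8+-5)/2, (6+-6)/2) = (-6.5, 0)

(-6.5, 0)


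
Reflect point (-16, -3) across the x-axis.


Reflection across x-axis: (x, y) -> (x, -y)
(-16, -3) -> (-16, 3)

(-16, 3)


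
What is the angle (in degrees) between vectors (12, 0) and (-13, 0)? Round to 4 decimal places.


dot = 12*-13 + 0*0 = -156
|u| = 12, |v| = 13
cos(angle) = -1
angle = 180 degrees

180 degrees


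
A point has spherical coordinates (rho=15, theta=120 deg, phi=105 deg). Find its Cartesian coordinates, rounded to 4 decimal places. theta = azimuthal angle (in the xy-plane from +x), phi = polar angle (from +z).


x = 15 * sin(105) * cos(120) = -7.2444
y = 15 * sin(105) * sin(120) = 12.5477
z = 15 * cos(105) = -3.8823

(-7.2444, 12.5477, -3.8823)


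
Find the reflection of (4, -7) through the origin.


Reflection through origin: (x, y) -> (-x, -y)
(4, -7) -> (-4, 7)

(-4, 7)


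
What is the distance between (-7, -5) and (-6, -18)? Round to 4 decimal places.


d = sqrt((-6--7)^2 + (-18--5)^2) = 13.0384

13.0384


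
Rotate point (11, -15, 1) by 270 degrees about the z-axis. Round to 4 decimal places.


x' = 11*cos(270) - -15*sin(270) = -15
y' = 11*sin(270) + -15*cos(270) = -11
z' = 1

(-15, -11, 1)


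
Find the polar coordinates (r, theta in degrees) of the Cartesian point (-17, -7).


r = sqrt((-17)^2 + (-7)^2) = 18.3848
theta = atan2(-7, -17) = 202.3801 degrees

r = 18.3848, theta = 202.3801 degrees


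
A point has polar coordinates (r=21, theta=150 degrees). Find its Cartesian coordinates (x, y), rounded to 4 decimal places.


x = 21 * cos(150) = -18.1865
y = 21 * sin(150) = 10.5

(-18.1865, 10.5)


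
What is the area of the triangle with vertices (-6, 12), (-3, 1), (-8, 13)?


Area = |x1(y2-y3) + x2(y3-y1) + x3(y1-y2)| / 2
= |-6*(1-13) + -3*(13-12) + -8*(12-1)| / 2
= 9.5

9.5


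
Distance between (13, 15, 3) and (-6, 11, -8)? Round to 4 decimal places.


d = sqrt((-6-13)^2 + (11-15)^2 + (-8-3)^2) = 22.3159

22.3159


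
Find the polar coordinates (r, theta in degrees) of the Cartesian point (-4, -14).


r = sqrt((-4)^2 + (-14)^2) = 14.5602
theta = atan2(-14, -4) = 254.0546 degrees

r = 14.5602, theta = 254.0546 degrees


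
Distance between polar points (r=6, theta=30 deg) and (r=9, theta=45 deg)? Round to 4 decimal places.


d = sqrt(r1^2 + r2^2 - 2*r1*r2*cos(t2-t1))
d = sqrt(6^2 + 9^2 - 2*6*9*cos(45-30)) = 3.5609

3.5609


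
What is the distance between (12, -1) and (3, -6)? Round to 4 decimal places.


d = sqrt((3-12)^2 + (-6--1)^2) = 10.2956

10.2956


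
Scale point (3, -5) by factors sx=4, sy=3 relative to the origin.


Scaling: (x*sx, y*sy) = (3*4, -5*3) = (12, -15)

(12, -15)


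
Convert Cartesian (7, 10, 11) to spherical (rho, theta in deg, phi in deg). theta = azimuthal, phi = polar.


rho = sqrt(7^2 + 10^2 + 11^2) = 16.4317
theta = atan2(10, 7) = 55.008 deg
phi = acos(11/16.4317) = 47.9762 deg

rho = 16.4317, theta = 55.008 deg, phi = 47.9762 deg


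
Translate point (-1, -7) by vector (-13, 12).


Translation: (x+dx, y+dy) = (-1+-13, -7+12) = (-14, 5)

(-14, 5)


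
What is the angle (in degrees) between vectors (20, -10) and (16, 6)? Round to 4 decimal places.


dot = 20*16 + -10*6 = 260
|u| = 22.3607, |v| = 17.088
cos(angle) = 0.6805
angle = 47.1211 degrees

47.1211 degrees


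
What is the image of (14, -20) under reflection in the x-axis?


Reflection across x-axis: (x, y) -> (x, -y)
(14, -20) -> (14, 20)

(14, 20)


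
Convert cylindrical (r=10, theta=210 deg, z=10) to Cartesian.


x = 10 * cos(210) = -8.6603
y = 10 * sin(210) = -5
z = 10

(-8.6603, -5, 10)


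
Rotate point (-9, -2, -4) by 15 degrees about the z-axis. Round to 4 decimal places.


x' = -9*cos(15) - -2*sin(15) = -8.1757
y' = -9*sin(15) + -2*cos(15) = -4.2612
z' = -4

(-8.1757, -4.2612, -4)


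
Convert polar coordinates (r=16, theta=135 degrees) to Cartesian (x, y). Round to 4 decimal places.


x = 16 * cos(135) = -11.3137
y = 16 * sin(135) = 11.3137

(-11.3137, 11.3137)


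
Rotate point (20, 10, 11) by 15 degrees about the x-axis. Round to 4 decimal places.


x' = 20
y' = 10*cos(15) - 11*sin(15) = 6.8122
z' = 10*sin(15) + 11*cos(15) = 13.2134

(20, 6.8122, 13.2134)


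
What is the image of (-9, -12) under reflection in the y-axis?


Reflection across y-axis: (x, y) -> (-x, y)
(-9, -12) -> (9, -12)

(9, -12)


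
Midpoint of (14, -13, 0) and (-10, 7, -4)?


Midpoint = ((14+-10)/2, (-13+7)/2, (0+-4)/2) = (2, -3, -2)

(2, -3, -2)


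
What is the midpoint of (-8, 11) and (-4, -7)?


Midpoint = ((-8+-4)/2, (11+-7)/2) = (-6, 2)

(-6, 2)


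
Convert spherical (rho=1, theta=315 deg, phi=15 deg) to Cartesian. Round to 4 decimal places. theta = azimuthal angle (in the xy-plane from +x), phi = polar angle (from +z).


x = 1 * sin(15) * cos(315) = 0.183
y = 1 * sin(15) * sin(315) = -0.183
z = 1 * cos(15) = 0.9659

(0.183, -0.183, 0.9659)


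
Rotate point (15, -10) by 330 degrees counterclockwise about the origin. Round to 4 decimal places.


x' = 15*cos(330) - -10*sin(330) = 7.9904
y' = 15*sin(330) + -10*cos(330) = -16.1603

(7.9904, -16.1603)


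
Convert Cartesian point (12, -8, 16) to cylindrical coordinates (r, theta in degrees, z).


r = sqrt(12^2 + (-8)^2) = 14.4222
theta = atan2(-8, 12) = 326.3099 deg
z = 16

r = 14.4222, theta = 326.3099 deg, z = 16


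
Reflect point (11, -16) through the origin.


Reflection through origin: (x, y) -> (-x, -y)
(11, -16) -> (-11, 16)

(-11, 16)


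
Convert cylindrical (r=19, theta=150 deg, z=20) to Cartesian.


x = 19 * cos(150) = -16.4545
y = 19 * sin(150) = 9.5
z = 20

(-16.4545, 9.5, 20)


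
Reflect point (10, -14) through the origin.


Reflection through origin: (x, y) -> (-x, -y)
(10, -14) -> (-10, 14)

(-10, 14)


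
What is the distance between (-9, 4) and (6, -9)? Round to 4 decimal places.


d = sqrt((6--9)^2 + (-9-4)^2) = 19.8494

19.8494


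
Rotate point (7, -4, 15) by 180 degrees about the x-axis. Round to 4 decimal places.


x' = 7
y' = -4*cos(180) - 15*sin(180) = 4
z' = -4*sin(180) + 15*cos(180) = -15

(7, 4, -15)


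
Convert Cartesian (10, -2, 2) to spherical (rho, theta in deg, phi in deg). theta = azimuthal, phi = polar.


rho = sqrt(10^2 + (-2)^2 + 2^2) = 10.3923
theta = atan2(-2, 10) = 348.6901 deg
phi = acos(2/10.3923) = 78.9042 deg

rho = 10.3923, theta = 348.6901 deg, phi = 78.9042 deg


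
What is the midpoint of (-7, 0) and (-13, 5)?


Midpoint = ((-7+-13)/2, (0+5)/2) = (-10, 2.5)

(-10, 2.5)


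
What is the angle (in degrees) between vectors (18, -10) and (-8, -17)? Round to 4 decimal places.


dot = 18*-8 + -10*-17 = 26
|u| = 20.5913, |v| = 18.7883
cos(angle) = 0.0672
angle = 86.1465 degrees

86.1465 degrees


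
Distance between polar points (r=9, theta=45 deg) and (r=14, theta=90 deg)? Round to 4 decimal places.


d = sqrt(r1^2 + r2^2 - 2*r1*r2*cos(t2-t1))
d = sqrt(9^2 + 14^2 - 2*9*14*cos(90-45)) = 9.9403

9.9403


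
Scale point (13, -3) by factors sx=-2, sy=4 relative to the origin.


Scaling: (x*sx, y*sy) = (13*-2, -3*4) = (-26, -12)

(-26, -12)


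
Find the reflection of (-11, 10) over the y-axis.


Reflection across y-axis: (x, y) -> (-x, y)
(-11, 10) -> (11, 10)

(11, 10)


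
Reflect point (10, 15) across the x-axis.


Reflection across x-axis: (x, y) -> (x, -y)
(10, 15) -> (10, -15)

(10, -15)


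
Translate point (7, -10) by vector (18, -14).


Translation: (x+dx, y+dy) = (7+18, -10+-14) = (25, -24)

(25, -24)


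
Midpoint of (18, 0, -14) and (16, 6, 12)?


Midpoint = ((18+16)/2, (0+6)/2, (-14+12)/2) = (17, 3, -1)

(17, 3, -1)


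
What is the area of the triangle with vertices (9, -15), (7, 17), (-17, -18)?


Area = |x1(y2-y3) + x2(y3-y1) + x3(y1-y2)| / 2
= |9*(17--18) + 7*(-18--15) + -17*(-15-17)| / 2
= 419

419


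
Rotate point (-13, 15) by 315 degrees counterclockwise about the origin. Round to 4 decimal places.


x' = -13*cos(315) - 15*sin(315) = 1.4142
y' = -13*sin(315) + 15*cos(315) = 19.799

(1.4142, 19.799)


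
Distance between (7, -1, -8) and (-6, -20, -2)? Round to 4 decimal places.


d = sqrt((-6-7)^2 + (-20--1)^2 + (-2--8)^2) = 23.7908

23.7908


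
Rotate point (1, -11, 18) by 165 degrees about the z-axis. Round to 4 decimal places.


x' = 1*cos(165) - -11*sin(165) = 1.8811
y' = 1*sin(165) + -11*cos(165) = 10.884
z' = 18

(1.8811, 10.884, 18)


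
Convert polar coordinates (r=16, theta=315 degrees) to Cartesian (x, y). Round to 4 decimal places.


x = 16 * cos(315) = 11.3137
y = 16 * sin(315) = -11.3137

(11.3137, -11.3137)


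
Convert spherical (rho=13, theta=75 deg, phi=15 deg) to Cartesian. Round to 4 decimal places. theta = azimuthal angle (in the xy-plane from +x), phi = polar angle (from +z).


x = 13 * sin(15) * cos(75) = 0.8708
y = 13 * sin(15) * sin(75) = 3.25
z = 13 * cos(15) = 12.557

(0.8708, 3.25, 12.557)


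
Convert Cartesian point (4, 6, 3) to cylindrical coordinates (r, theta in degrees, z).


r = sqrt(4^2 + 6^2) = 7.2111
theta = atan2(6, 4) = 56.3099 deg
z = 3

r = 7.2111, theta = 56.3099 deg, z = 3


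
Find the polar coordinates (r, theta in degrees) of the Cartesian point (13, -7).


r = sqrt(13^2 + (-7)^2) = 14.7648
theta = atan2(-7, 13) = 331.6992 degrees

r = 14.7648, theta = 331.6992 degrees


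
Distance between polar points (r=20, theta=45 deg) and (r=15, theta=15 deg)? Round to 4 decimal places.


d = sqrt(r1^2 + r2^2 - 2*r1*r2*cos(t2-t1))
d = sqrt(20^2 + 15^2 - 2*20*15*cos(15-45)) = 10.2657

10.2657


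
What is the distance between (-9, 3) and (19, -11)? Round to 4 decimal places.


d = sqrt((19--9)^2 + (-11-3)^2) = 31.305

31.305


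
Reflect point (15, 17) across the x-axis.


Reflection across x-axis: (x, y) -> (x, -y)
(15, 17) -> (15, -17)

(15, -17)


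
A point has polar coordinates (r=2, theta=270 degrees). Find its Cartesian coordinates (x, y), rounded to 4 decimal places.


x = 2 * cos(270) = 0
y = 2 * sin(270) = -2

(0, -2)


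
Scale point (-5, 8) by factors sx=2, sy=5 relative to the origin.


Scaling: (x*sx, y*sy) = (-5*2, 8*5) = (-10, 40)

(-10, 40)


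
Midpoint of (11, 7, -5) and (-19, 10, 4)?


Midpoint = ((11+-19)/2, (7+10)/2, (-5+4)/2) = (-4, 8.5, -0.5)

(-4, 8.5, -0.5)


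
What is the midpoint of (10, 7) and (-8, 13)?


Midpoint = ((10+-8)/2, (7+13)/2) = (1, 10)

(1, 10)


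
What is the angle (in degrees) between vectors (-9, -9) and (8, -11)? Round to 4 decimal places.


dot = -9*8 + -9*-11 = 27
|u| = 12.7279, |v| = 13.6015
cos(angle) = 0.156
angle = 81.0274 degrees

81.0274 degrees


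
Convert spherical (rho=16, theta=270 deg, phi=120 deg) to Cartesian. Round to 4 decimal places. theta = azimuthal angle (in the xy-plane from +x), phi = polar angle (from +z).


x = 16 * sin(120) * cos(270) = 0
y = 16 * sin(120) * sin(270) = -13.8564
z = 16 * cos(120) = -8

(0, -13.8564, -8)


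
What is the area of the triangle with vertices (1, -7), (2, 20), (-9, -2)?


Area = |x1(y2-y3) + x2(y3-y1) + x3(y1-y2)| / 2
= |1*(20--2) + 2*(-2--7) + -9*(-7-20)| / 2
= 137.5

137.5


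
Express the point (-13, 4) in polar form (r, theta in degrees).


r = sqrt((-13)^2 + 4^2) = 13.6015
theta = atan2(4, -13) = 162.8973 degrees

r = 13.6015, theta = 162.8973 degrees


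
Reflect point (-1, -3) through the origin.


Reflection through origin: (x, y) -> (-x, -y)
(-1, -3) -> (1, 3)

(1, 3)


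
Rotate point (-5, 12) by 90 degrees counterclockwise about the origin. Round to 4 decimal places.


x' = -5*cos(90) - 12*sin(90) = -12
y' = -5*sin(90) + 12*cos(90) = -5

(-12, -5)


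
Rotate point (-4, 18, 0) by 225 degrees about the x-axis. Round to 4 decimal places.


x' = -4
y' = 18*cos(225) - 0*sin(225) = -12.7279
z' = 18*sin(225) + 0*cos(225) = -12.7279

(-4, -12.7279, -12.7279)


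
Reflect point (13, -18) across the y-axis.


Reflection across y-axis: (x, y) -> (-x, y)
(13, -18) -> (-13, -18)

(-13, -18)


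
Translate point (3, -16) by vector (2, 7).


Translation: (x+dx, y+dy) = (3+2, -16+7) = (5, -9)

(5, -9)


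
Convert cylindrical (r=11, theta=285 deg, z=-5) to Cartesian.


x = 11 * cos(285) = 2.847
y = 11 * sin(285) = -10.6252
z = -5

(2.847, -10.6252, -5)


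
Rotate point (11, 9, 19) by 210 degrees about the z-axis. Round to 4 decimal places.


x' = 11*cos(210) - 9*sin(210) = -5.0263
y' = 11*sin(210) + 9*cos(210) = -13.2942
z' = 19

(-5.0263, -13.2942, 19)


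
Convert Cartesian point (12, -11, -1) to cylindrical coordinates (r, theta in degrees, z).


r = sqrt(12^2 + (-11)^2) = 16.2788
theta = atan2(-11, 12) = 317.4896 deg
z = -1

r = 16.2788, theta = 317.4896 deg, z = -1


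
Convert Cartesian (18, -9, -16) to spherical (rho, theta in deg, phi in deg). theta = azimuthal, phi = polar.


rho = sqrt(18^2 + (-9)^2 + (-16)^2) = 25.7099
theta = atan2(-9, 18) = 333.4349 deg
phi = acos(-16/25.7099) = 128.4863 deg

rho = 25.7099, theta = 333.4349 deg, phi = 128.4863 deg


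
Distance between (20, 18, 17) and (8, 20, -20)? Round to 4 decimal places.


d = sqrt((8-20)^2 + (20-18)^2 + (-20-17)^2) = 38.9487

38.9487


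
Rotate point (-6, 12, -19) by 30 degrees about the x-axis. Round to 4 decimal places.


x' = -6
y' = 12*cos(30) - -19*sin(30) = 19.8923
z' = 12*sin(30) + -19*cos(30) = -10.4545

(-6, 19.8923, -10.4545)


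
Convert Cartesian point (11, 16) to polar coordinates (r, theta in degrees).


r = sqrt(11^2 + 16^2) = 19.4165
theta = atan2(16, 11) = 55.4915 degrees

r = 19.4165, theta = 55.4915 degrees


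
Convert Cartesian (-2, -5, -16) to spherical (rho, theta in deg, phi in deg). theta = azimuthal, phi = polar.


rho = sqrt((-2)^2 + (-5)^2 + (-16)^2) = 16.8819
theta = atan2(-5, -2) = 248.1986 deg
phi = acos(-16/16.8819) = 161.3982 deg

rho = 16.8819, theta = 248.1986 deg, phi = 161.3982 deg


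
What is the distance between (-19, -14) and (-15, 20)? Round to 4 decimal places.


d = sqrt((-15--19)^2 + (20--14)^2) = 34.2345

34.2345


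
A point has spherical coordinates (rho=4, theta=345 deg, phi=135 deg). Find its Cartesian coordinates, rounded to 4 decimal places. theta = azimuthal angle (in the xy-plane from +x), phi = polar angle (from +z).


x = 4 * sin(135) * cos(345) = 2.7321
y = 4 * sin(135) * sin(345) = -0.7321
z = 4 * cos(135) = -2.8284

(2.7321, -0.7321, -2.8284)


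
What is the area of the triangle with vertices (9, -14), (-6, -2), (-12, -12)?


Area = |x1(y2-y3) + x2(y3-y1) + x3(y1-y2)| / 2
= |9*(-2--12) + -6*(-12--14) + -12*(-14--2)| / 2
= 111

111


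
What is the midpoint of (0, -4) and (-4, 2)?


Midpoint = ((0+-4)/2, (-4+2)/2) = (-2, -1)

(-2, -1)


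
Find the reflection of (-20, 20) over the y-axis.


Reflection across y-axis: (x, y) -> (-x, y)
(-20, 20) -> (20, 20)

(20, 20)


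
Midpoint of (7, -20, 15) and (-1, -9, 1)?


Midpoint = ((7+-1)/2, (-20+-9)/2, (15+1)/2) = (3, -14.5, 8)

(3, -14.5, 8)


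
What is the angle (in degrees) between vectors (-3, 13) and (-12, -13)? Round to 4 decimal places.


dot = -3*-12 + 13*-13 = -133
|u| = 13.3417, |v| = 17.6918
cos(angle) = -0.5635
angle = 124.296 degrees

124.296 degrees


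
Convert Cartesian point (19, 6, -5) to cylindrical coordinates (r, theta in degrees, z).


r = sqrt(19^2 + 6^2) = 19.9249
theta = atan2(6, 19) = 17.5256 deg
z = -5

r = 19.9249, theta = 17.5256 deg, z = -5


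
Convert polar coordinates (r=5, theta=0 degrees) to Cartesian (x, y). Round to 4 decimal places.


x = 5 * cos(0) = 5
y = 5 * sin(0) = 0

(5, 0)


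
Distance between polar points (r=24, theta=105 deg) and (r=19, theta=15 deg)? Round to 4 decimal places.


d = sqrt(r1^2 + r2^2 - 2*r1*r2*cos(t2-t1))
d = sqrt(24^2 + 19^2 - 2*24*19*cos(15-105)) = 30.6105

30.6105


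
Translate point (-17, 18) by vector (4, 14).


Translation: (x+dx, y+dy) = (-17+4, 18+14) = (-13, 32)

(-13, 32)


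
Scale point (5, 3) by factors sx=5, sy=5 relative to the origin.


Scaling: (x*sx, y*sy) = (5*5, 3*5) = (25, 15)

(25, 15)


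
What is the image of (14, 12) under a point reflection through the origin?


Reflection through origin: (x, y) -> (-x, -y)
(14, 12) -> (-14, -12)

(-14, -12)


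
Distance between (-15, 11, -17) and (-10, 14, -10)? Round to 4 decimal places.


d = sqrt((-10--15)^2 + (14-11)^2 + (-10--17)^2) = 9.1104

9.1104


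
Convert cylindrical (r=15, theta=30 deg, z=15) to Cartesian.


x = 15 * cos(30) = 12.9904
y = 15 * sin(30) = 7.5
z = 15

(12.9904, 7.5, 15)


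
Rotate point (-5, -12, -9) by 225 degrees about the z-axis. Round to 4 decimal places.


x' = -5*cos(225) - -12*sin(225) = -4.9497
y' = -5*sin(225) + -12*cos(225) = 12.0208
z' = -9

(-4.9497, 12.0208, -9)


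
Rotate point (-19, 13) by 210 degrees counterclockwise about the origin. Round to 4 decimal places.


x' = -19*cos(210) - 13*sin(210) = 22.9545
y' = -19*sin(210) + 13*cos(210) = -1.7583

(22.9545, -1.7583)


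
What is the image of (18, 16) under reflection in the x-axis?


Reflection across x-axis: (x, y) -> (x, -y)
(18, 16) -> (18, -16)

(18, -16)


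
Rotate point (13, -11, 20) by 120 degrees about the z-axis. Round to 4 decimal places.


x' = 13*cos(120) - -11*sin(120) = 3.0263
y' = 13*sin(120) + -11*cos(120) = 16.7583
z' = 20

(3.0263, 16.7583, 20)


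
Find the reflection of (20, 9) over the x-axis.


Reflection across x-axis: (x, y) -> (x, -y)
(20, 9) -> (20, -9)

(20, -9)


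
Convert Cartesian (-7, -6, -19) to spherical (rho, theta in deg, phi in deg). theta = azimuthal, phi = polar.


rho = sqrt((-7)^2 + (-6)^2 + (-19)^2) = 21.1187
theta = atan2(-6, -7) = 220.6013 deg
phi = acos(-19/21.1187) = 154.1155 deg

rho = 21.1187, theta = 220.6013 deg, phi = 154.1155 deg


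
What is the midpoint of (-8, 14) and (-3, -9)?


Midpoint = ((-8+-3)/2, (14+-9)/2) = (-5.5, 2.5)

(-5.5, 2.5)


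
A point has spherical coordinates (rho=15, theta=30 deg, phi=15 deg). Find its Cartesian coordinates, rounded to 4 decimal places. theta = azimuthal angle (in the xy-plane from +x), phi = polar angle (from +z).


x = 15 * sin(15) * cos(30) = 3.3622
y = 15 * sin(15) * sin(30) = 1.9411
z = 15 * cos(15) = 14.4889

(3.3622, 1.9411, 14.4889)


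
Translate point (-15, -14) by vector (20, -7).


Translation: (x+dx, y+dy) = (-15+20, -14+-7) = (5, -21)

(5, -21)


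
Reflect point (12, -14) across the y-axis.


Reflection across y-axis: (x, y) -> (-x, y)
(12, -14) -> (-12, -14)

(-12, -14)


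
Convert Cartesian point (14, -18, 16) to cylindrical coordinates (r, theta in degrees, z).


r = sqrt(14^2 + (-18)^2) = 22.8035
theta = atan2(-18, 14) = 307.875 deg
z = 16

r = 22.8035, theta = 307.875 deg, z = 16


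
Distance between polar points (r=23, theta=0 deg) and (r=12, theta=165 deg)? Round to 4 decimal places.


d = sqrt(r1^2 + r2^2 - 2*r1*r2*cos(t2-t1))
d = sqrt(23^2 + 12^2 - 2*23*12*cos(165-0)) = 34.7303

34.7303


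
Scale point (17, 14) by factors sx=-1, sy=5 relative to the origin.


Scaling: (x*sx, y*sy) = (17*-1, 14*5) = (-17, 70)

(-17, 70)


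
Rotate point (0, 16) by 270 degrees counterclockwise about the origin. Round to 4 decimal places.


x' = 0*cos(270) - 16*sin(270) = 16
y' = 0*sin(270) + 16*cos(270) = 0

(16, 0)


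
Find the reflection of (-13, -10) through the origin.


Reflection through origin: (x, y) -> (-x, -y)
(-13, -10) -> (13, 10)

(13, 10)


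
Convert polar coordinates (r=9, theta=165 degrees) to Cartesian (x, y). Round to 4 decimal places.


x = 9 * cos(165) = -8.6933
y = 9 * sin(165) = 2.3294

(-8.6933, 2.3294)


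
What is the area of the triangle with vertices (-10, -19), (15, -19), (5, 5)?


Area = |x1(y2-y3) + x2(y3-y1) + x3(y1-y2)| / 2
= |-10*(-19-5) + 15*(5--19) + 5*(-19--19)| / 2
= 300

300


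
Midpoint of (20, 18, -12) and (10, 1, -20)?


Midpoint = ((20+10)/2, (18+1)/2, (-12+-20)/2) = (15, 9.5, -16)

(15, 9.5, -16)


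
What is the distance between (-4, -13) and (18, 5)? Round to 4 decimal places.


d = sqrt((18--4)^2 + (5--13)^2) = 28.4253

28.4253


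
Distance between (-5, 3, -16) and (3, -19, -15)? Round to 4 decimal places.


d = sqrt((3--5)^2 + (-19-3)^2 + (-15--16)^2) = 23.4307

23.4307


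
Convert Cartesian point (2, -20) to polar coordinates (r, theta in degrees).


r = sqrt(2^2 + (-20)^2) = 20.0998
theta = atan2(-20, 2) = 275.7106 degrees

r = 20.0998, theta = 275.7106 degrees


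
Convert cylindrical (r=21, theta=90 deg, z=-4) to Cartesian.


x = 21 * cos(90) = 0
y = 21 * sin(90) = 21
z = -4

(0, 21, -4)


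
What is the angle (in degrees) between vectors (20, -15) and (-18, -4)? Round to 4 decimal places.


dot = 20*-18 + -15*-4 = -300
|u| = 25, |v| = 18.4391
cos(angle) = -0.6508
angle = 130.6013 degrees

130.6013 degrees


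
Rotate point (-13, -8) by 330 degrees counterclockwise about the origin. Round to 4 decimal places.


x' = -13*cos(330) - -8*sin(330) = -15.2583
y' = -13*sin(330) + -8*cos(330) = -0.4282

(-15.2583, -0.4282)


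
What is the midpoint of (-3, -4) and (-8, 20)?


Midpoint = ((-3+-8)/2, (-4+20)/2) = (-5.5, 8)

(-5.5, 8)


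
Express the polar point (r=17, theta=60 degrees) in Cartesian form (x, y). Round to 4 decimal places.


x = 17 * cos(60) = 8.5
y = 17 * sin(60) = 14.7224

(8.5, 14.7224)


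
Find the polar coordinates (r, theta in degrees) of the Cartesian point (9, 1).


r = sqrt(9^2 + 1^2) = 9.0554
theta = atan2(1, 9) = 6.3402 degrees

r = 9.0554, theta = 6.3402 degrees


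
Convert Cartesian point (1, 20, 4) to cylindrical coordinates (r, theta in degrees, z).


r = sqrt(1^2 + 20^2) = 20.025
theta = atan2(20, 1) = 87.1376 deg
z = 4

r = 20.025, theta = 87.1376 deg, z = 4


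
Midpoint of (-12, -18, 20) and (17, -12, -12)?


Midpoint = ((-12+17)/2, (-18+-12)/2, (20+-12)/2) = (2.5, -15, 4)

(2.5, -15, 4)


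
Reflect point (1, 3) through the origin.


Reflection through origin: (x, y) -> (-x, -y)
(1, 3) -> (-1, -3)

(-1, -3)


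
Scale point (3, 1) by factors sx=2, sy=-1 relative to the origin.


Scaling: (x*sx, y*sy) = (3*2, 1*-1) = (6, -1)

(6, -1)


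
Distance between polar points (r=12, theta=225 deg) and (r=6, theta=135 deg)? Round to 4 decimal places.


d = sqrt(r1^2 + r2^2 - 2*r1*r2*cos(t2-t1))
d = sqrt(12^2 + 6^2 - 2*12*6*cos(135-225)) = 13.4164

13.4164


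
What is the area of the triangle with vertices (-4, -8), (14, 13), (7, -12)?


Area = |x1(y2-y3) + x2(y3-y1) + x3(y1-y2)| / 2
= |-4*(13--12) + 14*(-12--8) + 7*(-8-13)| / 2
= 151.5

151.5


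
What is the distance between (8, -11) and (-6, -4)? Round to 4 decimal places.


d = sqrt((-6-8)^2 + (-4--11)^2) = 15.6525

15.6525


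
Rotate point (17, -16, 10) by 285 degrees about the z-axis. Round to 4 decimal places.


x' = 17*cos(285) - -16*sin(285) = -11.0549
y' = 17*sin(285) + -16*cos(285) = -20.5618
z' = 10

(-11.0549, -20.5618, 10)


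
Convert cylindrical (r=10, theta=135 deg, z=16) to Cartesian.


x = 10 * cos(135) = -7.0711
y = 10 * sin(135) = 7.0711
z = 16

(-7.0711, 7.0711, 16)


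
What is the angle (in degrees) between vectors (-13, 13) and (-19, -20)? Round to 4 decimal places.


dot = -13*-19 + 13*-20 = -13
|u| = 18.3848, |v| = 27.5862
cos(angle) = -0.0256
angle = 91.4688 degrees

91.4688 degrees


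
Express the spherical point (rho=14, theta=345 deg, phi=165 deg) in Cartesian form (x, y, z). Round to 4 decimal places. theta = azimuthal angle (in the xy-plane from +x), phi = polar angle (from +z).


x = 14 * sin(165) * cos(345) = 3.5
y = 14 * sin(165) * sin(345) = -0.9378
z = 14 * cos(165) = -13.523

(3.5, -0.9378, -13.523)


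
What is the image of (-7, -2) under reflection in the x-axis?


Reflection across x-axis: (x, y) -> (x, -y)
(-7, -2) -> (-7, 2)

(-7, 2)


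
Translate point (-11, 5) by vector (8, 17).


Translation: (x+dx, y+dy) = (-11+8, 5+17) = (-3, 22)

(-3, 22)


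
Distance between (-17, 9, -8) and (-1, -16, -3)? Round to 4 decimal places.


d = sqrt((-1--17)^2 + (-16-9)^2 + (-3--8)^2) = 30.0998

30.0998


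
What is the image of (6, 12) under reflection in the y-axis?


Reflection across y-axis: (x, y) -> (-x, y)
(6, 12) -> (-6, 12)

(-6, 12)


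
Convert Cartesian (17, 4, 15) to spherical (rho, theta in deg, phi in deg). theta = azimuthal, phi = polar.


rho = sqrt(17^2 + 4^2 + 15^2) = 23.0217
theta = atan2(4, 17) = 13.2405 deg
phi = acos(15/23.0217) = 49.3408 deg

rho = 23.0217, theta = 13.2405 deg, phi = 49.3408 deg


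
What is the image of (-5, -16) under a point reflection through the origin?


Reflection through origin: (x, y) -> (-x, -y)
(-5, -16) -> (5, 16)

(5, 16)


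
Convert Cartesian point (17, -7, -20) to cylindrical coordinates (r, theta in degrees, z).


r = sqrt(17^2 + (-7)^2) = 18.3848
theta = atan2(-7, 17) = 337.6199 deg
z = -20

r = 18.3848, theta = 337.6199 deg, z = -20


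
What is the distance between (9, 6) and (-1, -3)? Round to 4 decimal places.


d = sqrt((-1-9)^2 + (-3-6)^2) = 13.4536

13.4536


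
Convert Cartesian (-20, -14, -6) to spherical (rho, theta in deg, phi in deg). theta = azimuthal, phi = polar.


rho = sqrt((-20)^2 + (-14)^2 + (-6)^2) = 25.1396
theta = atan2(-14, -20) = 214.992 deg
phi = acos(-6/25.1396) = 103.8079 deg

rho = 25.1396, theta = 214.992 deg, phi = 103.8079 deg


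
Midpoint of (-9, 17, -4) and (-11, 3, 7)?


Midpoint = ((-9+-11)/2, (17+3)/2, (-4+7)/2) = (-10, 10, 1.5)

(-10, 10, 1.5)


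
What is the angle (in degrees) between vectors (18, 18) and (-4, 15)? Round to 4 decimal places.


dot = 18*-4 + 18*15 = 198
|u| = 25.4558, |v| = 15.5242
cos(angle) = 0.501
angle = 59.9314 degrees

59.9314 degrees


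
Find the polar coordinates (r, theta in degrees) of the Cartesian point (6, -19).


r = sqrt(6^2 + (-19)^2) = 19.9249
theta = atan2(-19, 6) = 287.5256 degrees

r = 19.9249, theta = 287.5256 degrees


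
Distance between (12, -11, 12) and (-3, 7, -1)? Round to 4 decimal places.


d = sqrt((-3-12)^2 + (7--11)^2 + (-1-12)^2) = 26.7955

26.7955


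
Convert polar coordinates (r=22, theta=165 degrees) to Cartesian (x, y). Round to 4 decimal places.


x = 22 * cos(165) = -21.2504
y = 22 * sin(165) = 5.694

(-21.2504, 5.694)


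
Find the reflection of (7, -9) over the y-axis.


Reflection across y-axis: (x, y) -> (-x, y)
(7, -9) -> (-7, -9)

(-7, -9)


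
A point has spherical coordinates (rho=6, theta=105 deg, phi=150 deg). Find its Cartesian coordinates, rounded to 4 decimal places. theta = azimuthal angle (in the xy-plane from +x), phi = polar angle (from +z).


x = 6 * sin(150) * cos(105) = -0.7765
y = 6 * sin(150) * sin(105) = 2.8978
z = 6 * cos(150) = -5.1962

(-0.7765, 2.8978, -5.1962)


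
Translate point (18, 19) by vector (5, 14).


Translation: (x+dx, y+dy) = (18+5, 19+14) = (23, 33)

(23, 33)


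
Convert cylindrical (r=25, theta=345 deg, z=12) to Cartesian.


x = 25 * cos(345) = 24.1481
y = 25 * sin(345) = -6.4705
z = 12

(24.1481, -6.4705, 12)


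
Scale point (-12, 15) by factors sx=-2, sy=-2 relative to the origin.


Scaling: (x*sx, y*sy) = (-12*-2, 15*-2) = (24, -30)

(24, -30)


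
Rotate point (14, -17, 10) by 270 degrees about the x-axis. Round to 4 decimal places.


x' = 14
y' = -17*cos(270) - 10*sin(270) = 10
z' = -17*sin(270) + 10*cos(270) = 17

(14, 10, 17)


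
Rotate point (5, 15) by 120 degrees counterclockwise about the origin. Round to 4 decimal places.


x' = 5*cos(120) - 15*sin(120) = -15.4904
y' = 5*sin(120) + 15*cos(120) = -3.1699

(-15.4904, -3.1699)
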